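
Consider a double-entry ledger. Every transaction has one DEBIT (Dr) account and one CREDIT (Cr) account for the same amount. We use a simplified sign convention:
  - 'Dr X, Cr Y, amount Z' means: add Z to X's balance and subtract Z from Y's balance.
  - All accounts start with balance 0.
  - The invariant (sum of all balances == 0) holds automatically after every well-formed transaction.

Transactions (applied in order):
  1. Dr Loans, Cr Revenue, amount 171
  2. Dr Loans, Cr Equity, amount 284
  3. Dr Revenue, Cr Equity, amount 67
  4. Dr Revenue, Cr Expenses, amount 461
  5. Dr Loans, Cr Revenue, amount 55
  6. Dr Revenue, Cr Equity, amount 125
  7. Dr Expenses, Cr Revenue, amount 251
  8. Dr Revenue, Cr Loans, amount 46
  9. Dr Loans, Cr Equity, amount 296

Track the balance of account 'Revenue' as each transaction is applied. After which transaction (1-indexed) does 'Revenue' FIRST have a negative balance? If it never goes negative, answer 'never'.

Answer: 1

Derivation:
After txn 1: Revenue=-171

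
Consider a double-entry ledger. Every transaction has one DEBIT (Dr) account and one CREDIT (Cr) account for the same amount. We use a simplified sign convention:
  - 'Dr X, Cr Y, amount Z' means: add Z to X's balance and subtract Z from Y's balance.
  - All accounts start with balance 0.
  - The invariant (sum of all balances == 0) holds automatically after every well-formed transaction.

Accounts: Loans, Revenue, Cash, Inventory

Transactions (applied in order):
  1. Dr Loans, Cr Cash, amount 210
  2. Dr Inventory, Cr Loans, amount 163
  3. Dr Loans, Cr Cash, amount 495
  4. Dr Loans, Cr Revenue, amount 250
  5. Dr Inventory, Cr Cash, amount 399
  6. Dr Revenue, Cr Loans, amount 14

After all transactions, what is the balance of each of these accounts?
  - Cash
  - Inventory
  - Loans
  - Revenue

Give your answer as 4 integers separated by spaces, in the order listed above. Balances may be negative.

After txn 1 (Dr Loans, Cr Cash, amount 210): Cash=-210 Loans=210
After txn 2 (Dr Inventory, Cr Loans, amount 163): Cash=-210 Inventory=163 Loans=47
After txn 3 (Dr Loans, Cr Cash, amount 495): Cash=-705 Inventory=163 Loans=542
After txn 4 (Dr Loans, Cr Revenue, amount 250): Cash=-705 Inventory=163 Loans=792 Revenue=-250
After txn 5 (Dr Inventory, Cr Cash, amount 399): Cash=-1104 Inventory=562 Loans=792 Revenue=-250
After txn 6 (Dr Revenue, Cr Loans, amount 14): Cash=-1104 Inventory=562 Loans=778 Revenue=-236

Answer: -1104 562 778 -236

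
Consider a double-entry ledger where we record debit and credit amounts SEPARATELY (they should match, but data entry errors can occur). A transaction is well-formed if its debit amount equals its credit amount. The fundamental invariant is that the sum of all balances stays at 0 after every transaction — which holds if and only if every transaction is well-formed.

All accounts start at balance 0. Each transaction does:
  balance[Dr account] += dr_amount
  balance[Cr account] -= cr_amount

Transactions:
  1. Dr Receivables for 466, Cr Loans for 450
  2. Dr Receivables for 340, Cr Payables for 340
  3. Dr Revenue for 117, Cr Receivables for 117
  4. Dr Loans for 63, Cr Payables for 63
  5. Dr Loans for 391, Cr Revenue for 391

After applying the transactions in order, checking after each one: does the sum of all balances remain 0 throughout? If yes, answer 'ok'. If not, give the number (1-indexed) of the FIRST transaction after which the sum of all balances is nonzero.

Answer: 1

Derivation:
After txn 1: dr=466 cr=450 sum_balances=16
After txn 2: dr=340 cr=340 sum_balances=16
After txn 3: dr=117 cr=117 sum_balances=16
After txn 4: dr=63 cr=63 sum_balances=16
After txn 5: dr=391 cr=391 sum_balances=16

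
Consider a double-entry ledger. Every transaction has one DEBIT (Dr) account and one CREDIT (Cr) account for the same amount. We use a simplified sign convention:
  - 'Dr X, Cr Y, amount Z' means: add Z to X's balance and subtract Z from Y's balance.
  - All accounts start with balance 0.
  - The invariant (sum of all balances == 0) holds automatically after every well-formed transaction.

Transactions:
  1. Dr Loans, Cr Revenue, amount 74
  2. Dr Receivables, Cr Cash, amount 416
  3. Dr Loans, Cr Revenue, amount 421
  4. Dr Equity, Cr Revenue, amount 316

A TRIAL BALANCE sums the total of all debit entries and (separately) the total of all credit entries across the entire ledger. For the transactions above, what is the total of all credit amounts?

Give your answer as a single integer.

Answer: 1227

Derivation:
Txn 1: credit+=74
Txn 2: credit+=416
Txn 3: credit+=421
Txn 4: credit+=316
Total credits = 1227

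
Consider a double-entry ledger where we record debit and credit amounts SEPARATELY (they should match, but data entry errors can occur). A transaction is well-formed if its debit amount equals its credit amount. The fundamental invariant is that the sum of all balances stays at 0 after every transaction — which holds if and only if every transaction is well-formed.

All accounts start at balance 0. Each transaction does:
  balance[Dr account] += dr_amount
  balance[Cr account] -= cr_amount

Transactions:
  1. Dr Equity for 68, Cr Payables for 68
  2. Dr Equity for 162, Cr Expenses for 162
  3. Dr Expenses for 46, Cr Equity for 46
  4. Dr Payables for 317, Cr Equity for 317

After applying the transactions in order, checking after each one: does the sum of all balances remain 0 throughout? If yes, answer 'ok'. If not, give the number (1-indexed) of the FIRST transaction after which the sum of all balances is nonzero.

After txn 1: dr=68 cr=68 sum_balances=0
After txn 2: dr=162 cr=162 sum_balances=0
After txn 3: dr=46 cr=46 sum_balances=0
After txn 4: dr=317 cr=317 sum_balances=0

Answer: ok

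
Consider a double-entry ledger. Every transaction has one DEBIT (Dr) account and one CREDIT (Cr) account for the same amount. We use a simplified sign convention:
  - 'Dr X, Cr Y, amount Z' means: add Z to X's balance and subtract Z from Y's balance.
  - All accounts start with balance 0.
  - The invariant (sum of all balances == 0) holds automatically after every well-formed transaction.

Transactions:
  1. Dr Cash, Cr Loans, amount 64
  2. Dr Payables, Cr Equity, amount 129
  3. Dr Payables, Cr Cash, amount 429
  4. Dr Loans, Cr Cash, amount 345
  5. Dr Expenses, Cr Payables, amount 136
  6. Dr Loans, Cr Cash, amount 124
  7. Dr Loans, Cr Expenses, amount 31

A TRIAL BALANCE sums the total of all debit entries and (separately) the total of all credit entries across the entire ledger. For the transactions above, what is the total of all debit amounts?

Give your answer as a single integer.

Txn 1: debit+=64
Txn 2: debit+=129
Txn 3: debit+=429
Txn 4: debit+=345
Txn 5: debit+=136
Txn 6: debit+=124
Txn 7: debit+=31
Total debits = 1258

Answer: 1258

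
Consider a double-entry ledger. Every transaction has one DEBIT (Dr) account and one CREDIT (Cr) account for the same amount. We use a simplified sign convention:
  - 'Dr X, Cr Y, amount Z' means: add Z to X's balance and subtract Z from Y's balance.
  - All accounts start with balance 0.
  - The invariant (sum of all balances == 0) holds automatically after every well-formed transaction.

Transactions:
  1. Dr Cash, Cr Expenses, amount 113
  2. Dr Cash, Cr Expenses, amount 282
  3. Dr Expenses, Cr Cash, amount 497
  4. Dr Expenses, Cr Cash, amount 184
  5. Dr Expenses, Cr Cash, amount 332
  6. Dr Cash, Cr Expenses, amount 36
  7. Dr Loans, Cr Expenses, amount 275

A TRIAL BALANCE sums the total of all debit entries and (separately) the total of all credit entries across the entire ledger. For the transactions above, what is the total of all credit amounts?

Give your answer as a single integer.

Txn 1: credit+=113
Txn 2: credit+=282
Txn 3: credit+=497
Txn 4: credit+=184
Txn 5: credit+=332
Txn 6: credit+=36
Txn 7: credit+=275
Total credits = 1719

Answer: 1719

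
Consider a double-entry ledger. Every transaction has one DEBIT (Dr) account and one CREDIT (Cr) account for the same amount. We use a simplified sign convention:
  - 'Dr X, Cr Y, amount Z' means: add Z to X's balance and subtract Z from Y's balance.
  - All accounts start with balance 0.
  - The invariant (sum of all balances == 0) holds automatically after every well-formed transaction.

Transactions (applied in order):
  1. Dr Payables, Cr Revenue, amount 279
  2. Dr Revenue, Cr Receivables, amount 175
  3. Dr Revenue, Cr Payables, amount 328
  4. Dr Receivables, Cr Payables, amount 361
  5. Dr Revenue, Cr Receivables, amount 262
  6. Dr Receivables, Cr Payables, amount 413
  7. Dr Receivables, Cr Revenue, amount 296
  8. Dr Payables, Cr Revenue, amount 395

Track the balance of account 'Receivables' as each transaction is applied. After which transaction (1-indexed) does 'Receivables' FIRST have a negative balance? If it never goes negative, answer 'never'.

Answer: 2

Derivation:
After txn 1: Receivables=0
After txn 2: Receivables=-175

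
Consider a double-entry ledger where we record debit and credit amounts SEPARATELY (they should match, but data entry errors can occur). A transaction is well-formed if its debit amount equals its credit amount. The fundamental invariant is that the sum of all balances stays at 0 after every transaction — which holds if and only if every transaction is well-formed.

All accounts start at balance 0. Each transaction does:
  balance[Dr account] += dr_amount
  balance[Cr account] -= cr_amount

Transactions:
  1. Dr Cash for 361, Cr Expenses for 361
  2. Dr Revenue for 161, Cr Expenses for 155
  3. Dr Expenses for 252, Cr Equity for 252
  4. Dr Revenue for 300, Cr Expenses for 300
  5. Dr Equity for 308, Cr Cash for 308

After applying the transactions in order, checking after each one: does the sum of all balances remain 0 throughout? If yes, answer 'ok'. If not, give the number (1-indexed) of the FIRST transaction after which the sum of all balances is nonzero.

After txn 1: dr=361 cr=361 sum_balances=0
After txn 2: dr=161 cr=155 sum_balances=6
After txn 3: dr=252 cr=252 sum_balances=6
After txn 4: dr=300 cr=300 sum_balances=6
After txn 5: dr=308 cr=308 sum_balances=6

Answer: 2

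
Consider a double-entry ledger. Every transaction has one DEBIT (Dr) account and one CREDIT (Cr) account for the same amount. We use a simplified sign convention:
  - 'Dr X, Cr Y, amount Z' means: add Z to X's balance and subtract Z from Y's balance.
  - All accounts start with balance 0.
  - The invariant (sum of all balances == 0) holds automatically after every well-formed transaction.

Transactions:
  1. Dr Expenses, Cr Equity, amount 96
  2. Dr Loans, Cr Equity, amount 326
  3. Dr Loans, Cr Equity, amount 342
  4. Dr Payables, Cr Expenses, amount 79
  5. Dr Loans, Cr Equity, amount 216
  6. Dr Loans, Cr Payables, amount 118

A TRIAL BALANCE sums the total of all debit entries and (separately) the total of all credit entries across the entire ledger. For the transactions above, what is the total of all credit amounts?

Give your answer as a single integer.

Answer: 1177

Derivation:
Txn 1: credit+=96
Txn 2: credit+=326
Txn 3: credit+=342
Txn 4: credit+=79
Txn 5: credit+=216
Txn 6: credit+=118
Total credits = 1177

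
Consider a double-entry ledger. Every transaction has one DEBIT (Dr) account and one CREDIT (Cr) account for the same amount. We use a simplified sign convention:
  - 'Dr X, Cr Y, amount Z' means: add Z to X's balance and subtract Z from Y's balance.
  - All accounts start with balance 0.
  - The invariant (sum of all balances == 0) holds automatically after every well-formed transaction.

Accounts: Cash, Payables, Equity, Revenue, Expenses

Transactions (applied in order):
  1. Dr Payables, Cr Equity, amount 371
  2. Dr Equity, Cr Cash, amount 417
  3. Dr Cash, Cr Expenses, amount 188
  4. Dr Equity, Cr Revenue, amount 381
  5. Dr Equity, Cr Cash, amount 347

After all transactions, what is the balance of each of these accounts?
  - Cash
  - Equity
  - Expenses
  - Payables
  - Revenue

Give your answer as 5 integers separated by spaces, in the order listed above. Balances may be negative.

Answer: -576 774 -188 371 -381

Derivation:
After txn 1 (Dr Payables, Cr Equity, amount 371): Equity=-371 Payables=371
After txn 2 (Dr Equity, Cr Cash, amount 417): Cash=-417 Equity=46 Payables=371
After txn 3 (Dr Cash, Cr Expenses, amount 188): Cash=-229 Equity=46 Expenses=-188 Payables=371
After txn 4 (Dr Equity, Cr Revenue, amount 381): Cash=-229 Equity=427 Expenses=-188 Payables=371 Revenue=-381
After txn 5 (Dr Equity, Cr Cash, amount 347): Cash=-576 Equity=774 Expenses=-188 Payables=371 Revenue=-381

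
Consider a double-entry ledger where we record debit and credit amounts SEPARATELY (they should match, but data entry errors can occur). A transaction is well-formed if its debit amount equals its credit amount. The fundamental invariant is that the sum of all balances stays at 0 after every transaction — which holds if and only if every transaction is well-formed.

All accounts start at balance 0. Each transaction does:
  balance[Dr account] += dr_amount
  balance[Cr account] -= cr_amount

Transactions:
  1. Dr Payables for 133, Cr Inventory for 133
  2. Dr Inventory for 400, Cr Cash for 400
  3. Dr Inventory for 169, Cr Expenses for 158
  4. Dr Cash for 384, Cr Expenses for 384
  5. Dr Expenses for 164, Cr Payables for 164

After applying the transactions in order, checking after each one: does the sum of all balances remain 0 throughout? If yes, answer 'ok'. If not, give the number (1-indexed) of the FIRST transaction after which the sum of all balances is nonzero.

Answer: 3

Derivation:
After txn 1: dr=133 cr=133 sum_balances=0
After txn 2: dr=400 cr=400 sum_balances=0
After txn 3: dr=169 cr=158 sum_balances=11
After txn 4: dr=384 cr=384 sum_balances=11
After txn 5: dr=164 cr=164 sum_balances=11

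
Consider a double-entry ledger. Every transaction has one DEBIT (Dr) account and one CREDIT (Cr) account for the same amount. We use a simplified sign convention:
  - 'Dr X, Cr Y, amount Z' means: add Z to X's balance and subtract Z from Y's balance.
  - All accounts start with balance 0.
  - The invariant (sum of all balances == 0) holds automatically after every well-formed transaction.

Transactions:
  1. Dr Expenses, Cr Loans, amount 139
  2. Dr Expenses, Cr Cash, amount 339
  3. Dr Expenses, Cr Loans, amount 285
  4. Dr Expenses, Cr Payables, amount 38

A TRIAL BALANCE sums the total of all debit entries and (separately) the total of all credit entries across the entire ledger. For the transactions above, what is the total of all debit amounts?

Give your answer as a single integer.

Answer: 801

Derivation:
Txn 1: debit+=139
Txn 2: debit+=339
Txn 3: debit+=285
Txn 4: debit+=38
Total debits = 801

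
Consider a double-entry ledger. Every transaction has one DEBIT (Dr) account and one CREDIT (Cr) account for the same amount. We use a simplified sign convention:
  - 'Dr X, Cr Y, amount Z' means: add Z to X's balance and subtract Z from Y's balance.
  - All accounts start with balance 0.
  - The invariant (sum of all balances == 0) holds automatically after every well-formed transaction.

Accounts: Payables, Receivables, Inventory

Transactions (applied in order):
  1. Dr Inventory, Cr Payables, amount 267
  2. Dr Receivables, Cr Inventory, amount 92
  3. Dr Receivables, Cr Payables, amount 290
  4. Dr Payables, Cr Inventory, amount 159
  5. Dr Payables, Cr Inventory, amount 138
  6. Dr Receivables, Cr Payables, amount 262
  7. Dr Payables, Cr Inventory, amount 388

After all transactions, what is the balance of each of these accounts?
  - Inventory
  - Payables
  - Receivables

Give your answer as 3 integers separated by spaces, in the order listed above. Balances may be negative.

Answer: -510 -134 644

Derivation:
After txn 1 (Dr Inventory, Cr Payables, amount 267): Inventory=267 Payables=-267
After txn 2 (Dr Receivables, Cr Inventory, amount 92): Inventory=175 Payables=-267 Receivables=92
After txn 3 (Dr Receivables, Cr Payables, amount 290): Inventory=175 Payables=-557 Receivables=382
After txn 4 (Dr Payables, Cr Inventory, amount 159): Inventory=16 Payables=-398 Receivables=382
After txn 5 (Dr Payables, Cr Inventory, amount 138): Inventory=-122 Payables=-260 Receivables=382
After txn 6 (Dr Receivables, Cr Payables, amount 262): Inventory=-122 Payables=-522 Receivables=644
After txn 7 (Dr Payables, Cr Inventory, amount 388): Inventory=-510 Payables=-134 Receivables=644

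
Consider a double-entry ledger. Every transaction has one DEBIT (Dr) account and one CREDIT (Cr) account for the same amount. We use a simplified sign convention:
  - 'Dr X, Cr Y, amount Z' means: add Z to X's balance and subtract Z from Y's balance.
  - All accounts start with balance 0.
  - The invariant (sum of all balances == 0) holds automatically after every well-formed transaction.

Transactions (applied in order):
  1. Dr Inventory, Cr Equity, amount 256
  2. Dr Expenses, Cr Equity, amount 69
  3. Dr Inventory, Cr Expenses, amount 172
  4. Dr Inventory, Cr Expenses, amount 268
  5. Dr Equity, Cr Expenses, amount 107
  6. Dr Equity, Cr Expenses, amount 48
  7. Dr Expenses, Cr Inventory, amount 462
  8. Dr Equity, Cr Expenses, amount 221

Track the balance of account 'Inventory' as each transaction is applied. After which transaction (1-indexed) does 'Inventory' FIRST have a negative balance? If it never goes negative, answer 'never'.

After txn 1: Inventory=256
After txn 2: Inventory=256
After txn 3: Inventory=428
After txn 4: Inventory=696
After txn 5: Inventory=696
After txn 6: Inventory=696
After txn 7: Inventory=234
After txn 8: Inventory=234

Answer: never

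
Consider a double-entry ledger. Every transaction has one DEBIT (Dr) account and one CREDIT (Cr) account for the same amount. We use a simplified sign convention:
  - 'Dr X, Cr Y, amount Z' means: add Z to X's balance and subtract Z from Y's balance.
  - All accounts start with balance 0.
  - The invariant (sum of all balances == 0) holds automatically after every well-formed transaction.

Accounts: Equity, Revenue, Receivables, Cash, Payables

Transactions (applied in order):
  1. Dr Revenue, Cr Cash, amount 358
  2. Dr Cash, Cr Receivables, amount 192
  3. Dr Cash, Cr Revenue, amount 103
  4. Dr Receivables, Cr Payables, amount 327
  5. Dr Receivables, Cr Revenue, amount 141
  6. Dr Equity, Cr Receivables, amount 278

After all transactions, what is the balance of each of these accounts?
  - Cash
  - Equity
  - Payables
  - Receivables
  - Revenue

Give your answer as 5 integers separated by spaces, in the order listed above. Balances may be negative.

Answer: -63 278 -327 -2 114

Derivation:
After txn 1 (Dr Revenue, Cr Cash, amount 358): Cash=-358 Revenue=358
After txn 2 (Dr Cash, Cr Receivables, amount 192): Cash=-166 Receivables=-192 Revenue=358
After txn 3 (Dr Cash, Cr Revenue, amount 103): Cash=-63 Receivables=-192 Revenue=255
After txn 4 (Dr Receivables, Cr Payables, amount 327): Cash=-63 Payables=-327 Receivables=135 Revenue=255
After txn 5 (Dr Receivables, Cr Revenue, amount 141): Cash=-63 Payables=-327 Receivables=276 Revenue=114
After txn 6 (Dr Equity, Cr Receivables, amount 278): Cash=-63 Equity=278 Payables=-327 Receivables=-2 Revenue=114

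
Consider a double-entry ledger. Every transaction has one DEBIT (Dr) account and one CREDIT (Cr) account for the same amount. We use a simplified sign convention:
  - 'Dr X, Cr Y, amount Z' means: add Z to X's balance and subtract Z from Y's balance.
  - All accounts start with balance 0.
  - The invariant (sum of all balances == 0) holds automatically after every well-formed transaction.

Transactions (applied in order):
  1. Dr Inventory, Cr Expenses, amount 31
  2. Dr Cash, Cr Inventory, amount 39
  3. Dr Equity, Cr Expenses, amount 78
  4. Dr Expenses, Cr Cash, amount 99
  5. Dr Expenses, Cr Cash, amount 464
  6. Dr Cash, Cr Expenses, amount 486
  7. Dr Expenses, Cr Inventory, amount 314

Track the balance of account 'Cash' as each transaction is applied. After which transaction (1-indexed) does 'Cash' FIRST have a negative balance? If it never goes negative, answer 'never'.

After txn 1: Cash=0
After txn 2: Cash=39
After txn 3: Cash=39
After txn 4: Cash=-60

Answer: 4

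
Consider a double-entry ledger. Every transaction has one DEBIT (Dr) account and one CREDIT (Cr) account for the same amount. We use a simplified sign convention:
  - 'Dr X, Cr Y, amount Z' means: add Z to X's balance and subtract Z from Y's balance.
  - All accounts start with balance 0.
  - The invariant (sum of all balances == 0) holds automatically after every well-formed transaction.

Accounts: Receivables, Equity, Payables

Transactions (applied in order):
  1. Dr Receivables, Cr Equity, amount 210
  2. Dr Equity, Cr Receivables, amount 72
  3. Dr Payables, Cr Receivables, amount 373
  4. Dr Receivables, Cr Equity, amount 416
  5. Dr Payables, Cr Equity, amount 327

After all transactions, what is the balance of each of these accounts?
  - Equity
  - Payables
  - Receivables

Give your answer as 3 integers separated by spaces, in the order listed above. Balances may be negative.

Answer: -881 700 181

Derivation:
After txn 1 (Dr Receivables, Cr Equity, amount 210): Equity=-210 Receivables=210
After txn 2 (Dr Equity, Cr Receivables, amount 72): Equity=-138 Receivables=138
After txn 3 (Dr Payables, Cr Receivables, amount 373): Equity=-138 Payables=373 Receivables=-235
After txn 4 (Dr Receivables, Cr Equity, amount 416): Equity=-554 Payables=373 Receivables=181
After txn 5 (Dr Payables, Cr Equity, amount 327): Equity=-881 Payables=700 Receivables=181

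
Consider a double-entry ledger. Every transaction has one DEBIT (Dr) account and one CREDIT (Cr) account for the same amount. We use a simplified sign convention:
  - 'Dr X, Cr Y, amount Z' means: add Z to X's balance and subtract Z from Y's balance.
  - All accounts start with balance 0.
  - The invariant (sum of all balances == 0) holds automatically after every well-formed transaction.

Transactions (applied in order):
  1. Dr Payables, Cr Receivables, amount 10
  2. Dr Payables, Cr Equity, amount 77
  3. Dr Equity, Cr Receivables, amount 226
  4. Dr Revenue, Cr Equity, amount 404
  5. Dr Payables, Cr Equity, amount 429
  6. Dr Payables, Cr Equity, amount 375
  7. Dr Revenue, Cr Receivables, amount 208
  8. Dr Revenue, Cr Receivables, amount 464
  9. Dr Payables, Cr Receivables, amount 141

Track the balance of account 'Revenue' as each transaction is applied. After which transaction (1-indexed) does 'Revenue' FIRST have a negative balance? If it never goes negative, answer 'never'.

After txn 1: Revenue=0
After txn 2: Revenue=0
After txn 3: Revenue=0
After txn 4: Revenue=404
After txn 5: Revenue=404
After txn 6: Revenue=404
After txn 7: Revenue=612
After txn 8: Revenue=1076
After txn 9: Revenue=1076

Answer: never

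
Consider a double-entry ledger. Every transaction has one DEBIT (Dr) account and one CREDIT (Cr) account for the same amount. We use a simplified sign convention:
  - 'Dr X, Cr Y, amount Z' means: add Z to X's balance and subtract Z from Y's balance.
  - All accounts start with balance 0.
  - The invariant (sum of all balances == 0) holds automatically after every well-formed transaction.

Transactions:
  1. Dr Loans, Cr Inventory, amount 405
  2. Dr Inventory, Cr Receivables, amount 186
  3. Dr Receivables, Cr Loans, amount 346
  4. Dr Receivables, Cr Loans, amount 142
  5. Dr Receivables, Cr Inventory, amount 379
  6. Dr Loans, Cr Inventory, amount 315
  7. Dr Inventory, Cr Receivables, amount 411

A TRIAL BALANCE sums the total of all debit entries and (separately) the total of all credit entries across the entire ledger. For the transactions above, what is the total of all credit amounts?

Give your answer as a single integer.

Txn 1: credit+=405
Txn 2: credit+=186
Txn 3: credit+=346
Txn 4: credit+=142
Txn 5: credit+=379
Txn 6: credit+=315
Txn 7: credit+=411
Total credits = 2184

Answer: 2184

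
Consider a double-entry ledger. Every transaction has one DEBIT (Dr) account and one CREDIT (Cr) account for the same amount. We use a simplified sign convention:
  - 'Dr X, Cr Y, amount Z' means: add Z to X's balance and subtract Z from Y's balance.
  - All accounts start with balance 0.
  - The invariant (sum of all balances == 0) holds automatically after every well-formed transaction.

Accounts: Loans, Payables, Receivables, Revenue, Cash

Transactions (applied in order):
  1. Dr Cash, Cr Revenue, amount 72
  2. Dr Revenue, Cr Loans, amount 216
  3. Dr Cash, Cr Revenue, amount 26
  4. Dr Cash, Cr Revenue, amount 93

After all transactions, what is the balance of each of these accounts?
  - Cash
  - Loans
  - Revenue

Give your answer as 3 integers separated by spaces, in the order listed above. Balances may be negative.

Answer: 191 -216 25

Derivation:
After txn 1 (Dr Cash, Cr Revenue, amount 72): Cash=72 Revenue=-72
After txn 2 (Dr Revenue, Cr Loans, amount 216): Cash=72 Loans=-216 Revenue=144
After txn 3 (Dr Cash, Cr Revenue, amount 26): Cash=98 Loans=-216 Revenue=118
After txn 4 (Dr Cash, Cr Revenue, amount 93): Cash=191 Loans=-216 Revenue=25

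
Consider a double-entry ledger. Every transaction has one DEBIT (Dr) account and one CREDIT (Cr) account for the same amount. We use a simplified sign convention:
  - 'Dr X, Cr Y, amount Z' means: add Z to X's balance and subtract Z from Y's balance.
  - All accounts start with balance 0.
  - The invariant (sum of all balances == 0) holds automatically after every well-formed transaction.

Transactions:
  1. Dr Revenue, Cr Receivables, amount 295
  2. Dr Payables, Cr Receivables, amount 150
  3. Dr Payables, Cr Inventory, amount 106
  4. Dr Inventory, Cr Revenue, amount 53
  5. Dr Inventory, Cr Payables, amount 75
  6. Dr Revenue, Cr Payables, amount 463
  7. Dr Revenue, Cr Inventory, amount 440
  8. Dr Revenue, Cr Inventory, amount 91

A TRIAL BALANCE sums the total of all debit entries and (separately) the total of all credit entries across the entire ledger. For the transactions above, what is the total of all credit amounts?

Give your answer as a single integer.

Txn 1: credit+=295
Txn 2: credit+=150
Txn 3: credit+=106
Txn 4: credit+=53
Txn 5: credit+=75
Txn 6: credit+=463
Txn 7: credit+=440
Txn 8: credit+=91
Total credits = 1673

Answer: 1673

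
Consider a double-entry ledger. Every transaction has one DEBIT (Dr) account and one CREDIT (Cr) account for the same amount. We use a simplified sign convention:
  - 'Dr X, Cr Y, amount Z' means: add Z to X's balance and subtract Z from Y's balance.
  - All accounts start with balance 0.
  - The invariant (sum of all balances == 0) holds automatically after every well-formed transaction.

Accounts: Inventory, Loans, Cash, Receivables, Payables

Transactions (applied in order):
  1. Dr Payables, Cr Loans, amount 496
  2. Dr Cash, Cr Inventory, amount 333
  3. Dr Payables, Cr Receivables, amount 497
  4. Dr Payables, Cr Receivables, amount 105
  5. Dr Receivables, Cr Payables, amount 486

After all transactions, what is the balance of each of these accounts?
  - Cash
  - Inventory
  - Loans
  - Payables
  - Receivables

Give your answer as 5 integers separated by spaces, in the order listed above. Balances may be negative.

Answer: 333 -333 -496 612 -116

Derivation:
After txn 1 (Dr Payables, Cr Loans, amount 496): Loans=-496 Payables=496
After txn 2 (Dr Cash, Cr Inventory, amount 333): Cash=333 Inventory=-333 Loans=-496 Payables=496
After txn 3 (Dr Payables, Cr Receivables, amount 497): Cash=333 Inventory=-333 Loans=-496 Payables=993 Receivables=-497
After txn 4 (Dr Payables, Cr Receivables, amount 105): Cash=333 Inventory=-333 Loans=-496 Payables=1098 Receivables=-602
After txn 5 (Dr Receivables, Cr Payables, amount 486): Cash=333 Inventory=-333 Loans=-496 Payables=612 Receivables=-116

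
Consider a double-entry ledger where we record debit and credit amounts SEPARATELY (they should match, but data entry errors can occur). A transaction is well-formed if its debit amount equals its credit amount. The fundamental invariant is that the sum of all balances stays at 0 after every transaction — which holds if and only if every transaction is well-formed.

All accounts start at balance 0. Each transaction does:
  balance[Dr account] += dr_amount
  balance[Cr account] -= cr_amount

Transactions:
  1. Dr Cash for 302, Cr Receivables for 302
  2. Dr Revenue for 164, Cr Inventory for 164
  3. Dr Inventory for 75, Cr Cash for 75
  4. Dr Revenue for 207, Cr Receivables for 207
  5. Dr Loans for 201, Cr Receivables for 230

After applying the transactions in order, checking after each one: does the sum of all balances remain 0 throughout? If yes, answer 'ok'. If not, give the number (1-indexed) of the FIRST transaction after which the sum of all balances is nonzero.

After txn 1: dr=302 cr=302 sum_balances=0
After txn 2: dr=164 cr=164 sum_balances=0
After txn 3: dr=75 cr=75 sum_balances=0
After txn 4: dr=207 cr=207 sum_balances=0
After txn 5: dr=201 cr=230 sum_balances=-29

Answer: 5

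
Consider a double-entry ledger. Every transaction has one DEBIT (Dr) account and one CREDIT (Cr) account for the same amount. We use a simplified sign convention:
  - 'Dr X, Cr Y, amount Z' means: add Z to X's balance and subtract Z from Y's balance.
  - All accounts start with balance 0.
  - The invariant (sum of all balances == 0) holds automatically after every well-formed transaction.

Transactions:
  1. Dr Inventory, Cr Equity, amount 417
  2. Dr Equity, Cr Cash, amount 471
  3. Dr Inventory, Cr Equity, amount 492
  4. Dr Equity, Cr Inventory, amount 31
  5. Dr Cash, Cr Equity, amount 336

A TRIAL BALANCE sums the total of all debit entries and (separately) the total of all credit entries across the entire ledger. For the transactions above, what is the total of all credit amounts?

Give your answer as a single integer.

Txn 1: credit+=417
Txn 2: credit+=471
Txn 3: credit+=492
Txn 4: credit+=31
Txn 5: credit+=336
Total credits = 1747

Answer: 1747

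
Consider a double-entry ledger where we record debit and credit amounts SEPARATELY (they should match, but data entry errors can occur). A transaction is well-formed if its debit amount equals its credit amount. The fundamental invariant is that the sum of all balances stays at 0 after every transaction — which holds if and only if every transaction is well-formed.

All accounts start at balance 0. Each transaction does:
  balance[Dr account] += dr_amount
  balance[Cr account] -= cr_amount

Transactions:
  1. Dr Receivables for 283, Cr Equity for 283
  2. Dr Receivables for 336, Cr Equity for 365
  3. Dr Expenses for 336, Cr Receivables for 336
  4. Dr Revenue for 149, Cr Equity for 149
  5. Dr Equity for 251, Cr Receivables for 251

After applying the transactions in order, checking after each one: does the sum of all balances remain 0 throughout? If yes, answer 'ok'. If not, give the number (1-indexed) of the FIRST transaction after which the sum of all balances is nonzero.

After txn 1: dr=283 cr=283 sum_balances=0
After txn 2: dr=336 cr=365 sum_balances=-29
After txn 3: dr=336 cr=336 sum_balances=-29
After txn 4: dr=149 cr=149 sum_balances=-29
After txn 5: dr=251 cr=251 sum_balances=-29

Answer: 2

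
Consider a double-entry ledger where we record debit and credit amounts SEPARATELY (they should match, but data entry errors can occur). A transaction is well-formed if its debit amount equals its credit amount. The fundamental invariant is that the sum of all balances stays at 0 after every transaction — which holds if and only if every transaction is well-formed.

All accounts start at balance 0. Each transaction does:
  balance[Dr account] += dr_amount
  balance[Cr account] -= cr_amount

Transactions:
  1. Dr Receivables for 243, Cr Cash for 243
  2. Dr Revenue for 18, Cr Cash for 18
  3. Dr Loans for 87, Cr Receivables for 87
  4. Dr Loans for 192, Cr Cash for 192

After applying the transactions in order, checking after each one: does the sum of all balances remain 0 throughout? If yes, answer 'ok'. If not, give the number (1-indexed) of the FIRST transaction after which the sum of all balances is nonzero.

Answer: ok

Derivation:
After txn 1: dr=243 cr=243 sum_balances=0
After txn 2: dr=18 cr=18 sum_balances=0
After txn 3: dr=87 cr=87 sum_balances=0
After txn 4: dr=192 cr=192 sum_balances=0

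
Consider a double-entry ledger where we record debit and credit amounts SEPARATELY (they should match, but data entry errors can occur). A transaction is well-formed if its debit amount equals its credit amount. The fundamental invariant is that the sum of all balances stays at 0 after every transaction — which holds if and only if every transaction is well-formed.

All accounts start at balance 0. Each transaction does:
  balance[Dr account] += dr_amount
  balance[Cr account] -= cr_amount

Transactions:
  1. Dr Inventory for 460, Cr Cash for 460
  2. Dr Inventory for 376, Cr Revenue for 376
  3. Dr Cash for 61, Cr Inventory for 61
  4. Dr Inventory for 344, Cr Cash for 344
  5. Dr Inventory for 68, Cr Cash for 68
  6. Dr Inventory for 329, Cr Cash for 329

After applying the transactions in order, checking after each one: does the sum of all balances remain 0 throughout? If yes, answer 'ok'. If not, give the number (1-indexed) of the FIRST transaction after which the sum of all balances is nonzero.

Answer: ok

Derivation:
After txn 1: dr=460 cr=460 sum_balances=0
After txn 2: dr=376 cr=376 sum_balances=0
After txn 3: dr=61 cr=61 sum_balances=0
After txn 4: dr=344 cr=344 sum_balances=0
After txn 5: dr=68 cr=68 sum_balances=0
After txn 6: dr=329 cr=329 sum_balances=0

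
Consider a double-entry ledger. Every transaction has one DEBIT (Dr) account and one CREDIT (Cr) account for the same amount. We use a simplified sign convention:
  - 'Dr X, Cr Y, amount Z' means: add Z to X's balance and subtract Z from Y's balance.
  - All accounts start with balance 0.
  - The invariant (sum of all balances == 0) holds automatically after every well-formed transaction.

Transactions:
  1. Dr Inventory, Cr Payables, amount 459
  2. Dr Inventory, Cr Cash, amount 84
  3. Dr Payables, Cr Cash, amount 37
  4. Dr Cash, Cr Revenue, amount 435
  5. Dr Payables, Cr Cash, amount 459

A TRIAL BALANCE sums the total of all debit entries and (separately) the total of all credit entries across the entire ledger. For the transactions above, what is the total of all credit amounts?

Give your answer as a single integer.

Answer: 1474

Derivation:
Txn 1: credit+=459
Txn 2: credit+=84
Txn 3: credit+=37
Txn 4: credit+=435
Txn 5: credit+=459
Total credits = 1474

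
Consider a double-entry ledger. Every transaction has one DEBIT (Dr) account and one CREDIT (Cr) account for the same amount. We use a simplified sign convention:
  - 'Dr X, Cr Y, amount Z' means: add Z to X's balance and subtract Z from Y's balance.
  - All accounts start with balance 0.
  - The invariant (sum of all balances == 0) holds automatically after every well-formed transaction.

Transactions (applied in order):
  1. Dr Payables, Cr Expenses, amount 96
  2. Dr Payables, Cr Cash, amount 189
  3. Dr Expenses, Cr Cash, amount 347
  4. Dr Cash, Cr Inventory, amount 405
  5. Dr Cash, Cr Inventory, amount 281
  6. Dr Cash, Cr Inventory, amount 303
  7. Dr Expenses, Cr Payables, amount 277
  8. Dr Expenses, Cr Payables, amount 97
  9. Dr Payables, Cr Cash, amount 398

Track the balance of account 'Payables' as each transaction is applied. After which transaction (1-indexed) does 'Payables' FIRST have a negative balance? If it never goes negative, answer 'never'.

Answer: 8

Derivation:
After txn 1: Payables=96
After txn 2: Payables=285
After txn 3: Payables=285
After txn 4: Payables=285
After txn 5: Payables=285
After txn 6: Payables=285
After txn 7: Payables=8
After txn 8: Payables=-89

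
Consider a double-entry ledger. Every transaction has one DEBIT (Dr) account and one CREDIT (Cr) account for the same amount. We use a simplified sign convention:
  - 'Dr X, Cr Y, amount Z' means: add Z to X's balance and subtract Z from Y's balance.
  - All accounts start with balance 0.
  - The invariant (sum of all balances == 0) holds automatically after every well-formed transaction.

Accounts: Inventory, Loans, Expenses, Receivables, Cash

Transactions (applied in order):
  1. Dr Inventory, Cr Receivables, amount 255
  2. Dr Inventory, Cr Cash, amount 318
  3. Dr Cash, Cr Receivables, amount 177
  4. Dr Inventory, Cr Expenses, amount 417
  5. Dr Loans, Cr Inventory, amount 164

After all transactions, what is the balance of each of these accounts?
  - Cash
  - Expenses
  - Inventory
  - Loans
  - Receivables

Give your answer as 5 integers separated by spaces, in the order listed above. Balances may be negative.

Answer: -141 -417 826 164 -432

Derivation:
After txn 1 (Dr Inventory, Cr Receivables, amount 255): Inventory=255 Receivables=-255
After txn 2 (Dr Inventory, Cr Cash, amount 318): Cash=-318 Inventory=573 Receivables=-255
After txn 3 (Dr Cash, Cr Receivables, amount 177): Cash=-141 Inventory=573 Receivables=-432
After txn 4 (Dr Inventory, Cr Expenses, amount 417): Cash=-141 Expenses=-417 Inventory=990 Receivables=-432
After txn 5 (Dr Loans, Cr Inventory, amount 164): Cash=-141 Expenses=-417 Inventory=826 Loans=164 Receivables=-432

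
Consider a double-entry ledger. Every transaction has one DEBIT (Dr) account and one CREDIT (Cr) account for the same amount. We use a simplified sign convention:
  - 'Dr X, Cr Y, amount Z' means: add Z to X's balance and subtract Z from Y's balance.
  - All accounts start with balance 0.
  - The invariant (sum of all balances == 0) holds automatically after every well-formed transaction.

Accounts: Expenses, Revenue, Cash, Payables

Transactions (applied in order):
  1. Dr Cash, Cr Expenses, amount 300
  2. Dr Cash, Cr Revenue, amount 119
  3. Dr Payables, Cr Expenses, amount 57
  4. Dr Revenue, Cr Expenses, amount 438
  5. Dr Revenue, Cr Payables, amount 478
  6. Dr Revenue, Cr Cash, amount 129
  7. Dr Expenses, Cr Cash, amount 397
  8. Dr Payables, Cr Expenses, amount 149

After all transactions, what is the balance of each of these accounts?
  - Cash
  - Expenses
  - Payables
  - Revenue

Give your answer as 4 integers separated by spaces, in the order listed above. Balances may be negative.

After txn 1 (Dr Cash, Cr Expenses, amount 300): Cash=300 Expenses=-300
After txn 2 (Dr Cash, Cr Revenue, amount 119): Cash=419 Expenses=-300 Revenue=-119
After txn 3 (Dr Payables, Cr Expenses, amount 57): Cash=419 Expenses=-357 Payables=57 Revenue=-119
After txn 4 (Dr Revenue, Cr Expenses, amount 438): Cash=419 Expenses=-795 Payables=57 Revenue=319
After txn 5 (Dr Revenue, Cr Payables, amount 478): Cash=419 Expenses=-795 Payables=-421 Revenue=797
After txn 6 (Dr Revenue, Cr Cash, amount 129): Cash=290 Expenses=-795 Payables=-421 Revenue=926
After txn 7 (Dr Expenses, Cr Cash, amount 397): Cash=-107 Expenses=-398 Payables=-421 Revenue=926
After txn 8 (Dr Payables, Cr Expenses, amount 149): Cash=-107 Expenses=-547 Payables=-272 Revenue=926

Answer: -107 -547 -272 926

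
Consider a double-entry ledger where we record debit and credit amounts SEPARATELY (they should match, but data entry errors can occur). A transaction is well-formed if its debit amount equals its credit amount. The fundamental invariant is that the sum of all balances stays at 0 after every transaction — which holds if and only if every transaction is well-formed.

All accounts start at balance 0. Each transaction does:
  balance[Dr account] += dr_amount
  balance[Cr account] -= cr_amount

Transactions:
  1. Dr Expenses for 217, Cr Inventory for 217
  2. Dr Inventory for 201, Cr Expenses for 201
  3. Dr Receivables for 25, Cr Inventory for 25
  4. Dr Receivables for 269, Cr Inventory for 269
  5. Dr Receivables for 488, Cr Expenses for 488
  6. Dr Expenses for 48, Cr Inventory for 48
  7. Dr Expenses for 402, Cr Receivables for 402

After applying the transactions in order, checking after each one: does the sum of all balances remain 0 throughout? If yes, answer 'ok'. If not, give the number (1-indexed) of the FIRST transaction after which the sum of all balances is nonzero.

Answer: ok

Derivation:
After txn 1: dr=217 cr=217 sum_balances=0
After txn 2: dr=201 cr=201 sum_balances=0
After txn 3: dr=25 cr=25 sum_balances=0
After txn 4: dr=269 cr=269 sum_balances=0
After txn 5: dr=488 cr=488 sum_balances=0
After txn 6: dr=48 cr=48 sum_balances=0
After txn 7: dr=402 cr=402 sum_balances=0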